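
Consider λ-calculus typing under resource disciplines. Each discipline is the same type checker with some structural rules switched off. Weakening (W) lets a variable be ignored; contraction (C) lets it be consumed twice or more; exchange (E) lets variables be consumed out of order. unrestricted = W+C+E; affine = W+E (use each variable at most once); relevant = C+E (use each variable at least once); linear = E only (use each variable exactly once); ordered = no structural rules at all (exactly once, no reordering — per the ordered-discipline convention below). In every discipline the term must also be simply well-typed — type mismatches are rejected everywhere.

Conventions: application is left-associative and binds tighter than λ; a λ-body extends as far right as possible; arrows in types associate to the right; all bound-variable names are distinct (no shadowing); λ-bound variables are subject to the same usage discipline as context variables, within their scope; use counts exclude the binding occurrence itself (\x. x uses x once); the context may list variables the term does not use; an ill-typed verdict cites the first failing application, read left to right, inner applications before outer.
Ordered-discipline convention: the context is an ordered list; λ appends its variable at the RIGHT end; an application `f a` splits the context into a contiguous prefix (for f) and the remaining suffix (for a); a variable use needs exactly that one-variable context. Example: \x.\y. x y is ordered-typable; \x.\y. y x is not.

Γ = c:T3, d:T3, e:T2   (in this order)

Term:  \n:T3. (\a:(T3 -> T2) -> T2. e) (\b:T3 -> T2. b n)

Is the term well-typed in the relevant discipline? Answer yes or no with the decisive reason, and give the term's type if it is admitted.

no — c, d, a left unused
counts: c ×0, d ×0, e ×1, n [bound] ×1, a [bound] ×0, b [bound] ×1
left-to-right use order: e, b, n
typing: ✓ — T3 -> T2
summary: ordered ✗ | linear ✗ | affine ✓ | relevant ✗ | unrestricted ✓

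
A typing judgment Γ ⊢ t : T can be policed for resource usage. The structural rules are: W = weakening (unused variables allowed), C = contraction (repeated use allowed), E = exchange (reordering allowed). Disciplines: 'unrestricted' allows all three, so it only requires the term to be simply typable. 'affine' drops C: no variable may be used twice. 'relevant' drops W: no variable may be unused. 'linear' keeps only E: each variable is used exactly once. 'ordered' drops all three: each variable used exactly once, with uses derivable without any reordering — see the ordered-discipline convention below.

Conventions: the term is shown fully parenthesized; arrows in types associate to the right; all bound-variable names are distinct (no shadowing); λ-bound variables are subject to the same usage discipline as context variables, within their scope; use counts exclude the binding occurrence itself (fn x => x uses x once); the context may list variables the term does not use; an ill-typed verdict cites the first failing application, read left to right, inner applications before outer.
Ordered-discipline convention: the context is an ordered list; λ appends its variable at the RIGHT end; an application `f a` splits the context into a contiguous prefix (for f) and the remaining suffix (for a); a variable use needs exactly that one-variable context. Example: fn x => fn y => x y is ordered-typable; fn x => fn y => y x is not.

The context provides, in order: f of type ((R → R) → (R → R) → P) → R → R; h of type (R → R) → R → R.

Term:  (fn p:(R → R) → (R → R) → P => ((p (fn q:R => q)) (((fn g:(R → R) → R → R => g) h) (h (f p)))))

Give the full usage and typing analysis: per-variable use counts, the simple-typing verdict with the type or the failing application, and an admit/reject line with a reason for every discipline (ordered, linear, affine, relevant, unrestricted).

counts: f: 1×; h: 2×; p [bound]: 2×; q [bound]: 1×; g [bound]: 1×
left-to-right use order: p, q, g, h, h, f, p
typing: ✓ — ((R → R) → (R → R) → P) → P
ordered ✗ (needs contraction — h ×2, p ×2)
linear ✗ (needs contraction — h ×2, p ×2)
affine ✗ (needs contraction — h ×2, p ×2)
relevant ✓ (f, h, p, q, g: all used, weakening unneeded)
unrestricted ✓ (simply typable at ((R → R) → (R → R) → P) → P; W, C, E all held)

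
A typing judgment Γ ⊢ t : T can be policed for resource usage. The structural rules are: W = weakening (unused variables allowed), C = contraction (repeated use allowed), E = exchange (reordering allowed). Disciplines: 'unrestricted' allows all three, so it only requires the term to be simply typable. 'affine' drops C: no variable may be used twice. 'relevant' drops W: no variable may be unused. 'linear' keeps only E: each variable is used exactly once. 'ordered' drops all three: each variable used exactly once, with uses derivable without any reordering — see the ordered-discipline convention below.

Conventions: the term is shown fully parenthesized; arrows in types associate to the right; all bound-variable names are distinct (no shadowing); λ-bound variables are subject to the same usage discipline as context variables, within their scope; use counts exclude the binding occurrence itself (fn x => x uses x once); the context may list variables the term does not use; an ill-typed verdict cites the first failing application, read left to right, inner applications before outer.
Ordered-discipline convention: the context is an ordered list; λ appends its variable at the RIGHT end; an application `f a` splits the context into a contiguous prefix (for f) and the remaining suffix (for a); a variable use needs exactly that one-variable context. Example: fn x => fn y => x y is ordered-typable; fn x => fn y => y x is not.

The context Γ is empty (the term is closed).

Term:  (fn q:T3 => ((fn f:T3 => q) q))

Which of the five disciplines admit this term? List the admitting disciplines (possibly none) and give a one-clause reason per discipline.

accepted by: unrestricted
use counts: q [bound] ×2; f [bound] ×0
order of uses: q, q
typing: the term checks, with type T3 -> T3
ordered: ✗, needs contraction — q ×2; f never used (weakening)
linear: ✗, needs contraction — q ×2; f never used (weakening)
affine: ✗, needs contraction — q ×2
relevant: ✗, f never used (weakening)
unrestricted: ✓, simply typable at T3 -> T3; W, C, E all held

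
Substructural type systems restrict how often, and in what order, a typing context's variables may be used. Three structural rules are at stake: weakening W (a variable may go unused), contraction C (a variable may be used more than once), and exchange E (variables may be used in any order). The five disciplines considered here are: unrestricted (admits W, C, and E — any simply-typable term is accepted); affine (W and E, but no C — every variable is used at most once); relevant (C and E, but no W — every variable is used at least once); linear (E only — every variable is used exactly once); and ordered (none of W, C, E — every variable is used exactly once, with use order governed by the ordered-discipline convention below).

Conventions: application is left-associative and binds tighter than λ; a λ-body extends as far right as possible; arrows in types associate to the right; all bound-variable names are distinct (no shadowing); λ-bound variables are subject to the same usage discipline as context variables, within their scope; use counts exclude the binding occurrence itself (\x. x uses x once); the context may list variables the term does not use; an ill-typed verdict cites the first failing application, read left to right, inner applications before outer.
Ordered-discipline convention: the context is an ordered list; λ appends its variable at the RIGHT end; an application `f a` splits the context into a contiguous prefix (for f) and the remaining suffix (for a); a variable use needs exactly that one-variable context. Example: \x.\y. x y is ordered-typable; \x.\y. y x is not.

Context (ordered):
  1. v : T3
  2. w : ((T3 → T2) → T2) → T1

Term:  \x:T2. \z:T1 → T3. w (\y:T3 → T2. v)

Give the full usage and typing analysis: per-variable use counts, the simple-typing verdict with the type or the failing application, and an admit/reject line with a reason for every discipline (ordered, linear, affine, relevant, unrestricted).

usage: v: 1; w: 1; x [bound]: 0; z [bound]: 0; y [bound]: 0
uses in reading order: w, v
typing: ill-typed: a function awaiting (T3 → T2) → T2 gets (T3 → T2) → T3
ordered: ✗, not simply typable
linear: ✗, fails simple typing
affine: ✗, a type mismatch blocks all five
relevant: ✗, the type mismatch rejects it
unrestricted: ✗, not simply typable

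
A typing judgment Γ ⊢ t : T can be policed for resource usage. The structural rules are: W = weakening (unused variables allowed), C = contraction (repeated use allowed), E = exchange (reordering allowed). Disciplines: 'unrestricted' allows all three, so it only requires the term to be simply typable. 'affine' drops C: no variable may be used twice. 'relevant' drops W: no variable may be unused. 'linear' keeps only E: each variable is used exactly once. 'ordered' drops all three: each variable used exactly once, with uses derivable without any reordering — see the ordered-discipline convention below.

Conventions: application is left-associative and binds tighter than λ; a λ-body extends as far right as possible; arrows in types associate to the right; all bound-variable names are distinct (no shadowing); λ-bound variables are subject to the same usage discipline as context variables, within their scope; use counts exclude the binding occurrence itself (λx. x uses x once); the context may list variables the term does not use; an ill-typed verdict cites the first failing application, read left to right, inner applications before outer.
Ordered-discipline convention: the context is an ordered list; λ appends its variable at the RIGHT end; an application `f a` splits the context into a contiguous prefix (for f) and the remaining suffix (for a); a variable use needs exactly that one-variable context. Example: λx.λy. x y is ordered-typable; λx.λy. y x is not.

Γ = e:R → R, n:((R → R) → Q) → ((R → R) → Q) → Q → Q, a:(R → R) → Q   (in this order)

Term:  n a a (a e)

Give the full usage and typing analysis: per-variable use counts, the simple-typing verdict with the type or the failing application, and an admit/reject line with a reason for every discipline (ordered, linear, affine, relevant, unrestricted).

use counts: e=1, n=1, a=3
order of uses: n, a, a, a, e
typing: ✓ — Q
ordered ✗ (uses contraction: a ×3)
linear ✗ (uses contraction: a ×3)
affine ✗ (uses contraction: a ×3)
relevant ✓ (none of e, n, a goes unused)
unrestricted ✓ (simply typable at Q; W, C, E all held)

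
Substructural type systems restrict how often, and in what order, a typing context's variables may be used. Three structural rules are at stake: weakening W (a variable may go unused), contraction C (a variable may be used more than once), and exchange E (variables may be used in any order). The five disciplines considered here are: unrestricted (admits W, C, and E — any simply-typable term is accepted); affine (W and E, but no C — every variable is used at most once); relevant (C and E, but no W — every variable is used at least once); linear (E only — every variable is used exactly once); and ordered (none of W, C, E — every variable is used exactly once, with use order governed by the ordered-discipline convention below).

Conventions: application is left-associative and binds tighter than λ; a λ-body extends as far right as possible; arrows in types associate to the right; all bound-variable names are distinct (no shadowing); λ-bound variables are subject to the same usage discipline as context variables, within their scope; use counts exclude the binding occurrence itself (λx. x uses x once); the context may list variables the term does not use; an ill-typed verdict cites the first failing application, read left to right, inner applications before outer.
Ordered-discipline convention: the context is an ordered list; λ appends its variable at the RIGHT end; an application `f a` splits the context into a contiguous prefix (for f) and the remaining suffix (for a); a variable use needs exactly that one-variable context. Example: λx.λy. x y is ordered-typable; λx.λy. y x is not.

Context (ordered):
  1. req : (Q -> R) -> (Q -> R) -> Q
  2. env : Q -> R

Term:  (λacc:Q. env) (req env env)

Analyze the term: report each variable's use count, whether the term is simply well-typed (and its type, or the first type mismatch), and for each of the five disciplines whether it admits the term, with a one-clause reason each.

variable uses: req: 1×; env: 3×; acc (λ-bound): 0×
left-to-right use order: env, req, env, env
typing: ✓ — Q -> R
ordered: ✗ — repeated use of env ×3; acc left unused
linear: ✗ — repeated use of env ×3; acc left unused
affine: ✗ — repeated use of env ×3
relevant: ✗ — acc left unused
unrestricted: ✓ — typability at Q -> R is all that's needed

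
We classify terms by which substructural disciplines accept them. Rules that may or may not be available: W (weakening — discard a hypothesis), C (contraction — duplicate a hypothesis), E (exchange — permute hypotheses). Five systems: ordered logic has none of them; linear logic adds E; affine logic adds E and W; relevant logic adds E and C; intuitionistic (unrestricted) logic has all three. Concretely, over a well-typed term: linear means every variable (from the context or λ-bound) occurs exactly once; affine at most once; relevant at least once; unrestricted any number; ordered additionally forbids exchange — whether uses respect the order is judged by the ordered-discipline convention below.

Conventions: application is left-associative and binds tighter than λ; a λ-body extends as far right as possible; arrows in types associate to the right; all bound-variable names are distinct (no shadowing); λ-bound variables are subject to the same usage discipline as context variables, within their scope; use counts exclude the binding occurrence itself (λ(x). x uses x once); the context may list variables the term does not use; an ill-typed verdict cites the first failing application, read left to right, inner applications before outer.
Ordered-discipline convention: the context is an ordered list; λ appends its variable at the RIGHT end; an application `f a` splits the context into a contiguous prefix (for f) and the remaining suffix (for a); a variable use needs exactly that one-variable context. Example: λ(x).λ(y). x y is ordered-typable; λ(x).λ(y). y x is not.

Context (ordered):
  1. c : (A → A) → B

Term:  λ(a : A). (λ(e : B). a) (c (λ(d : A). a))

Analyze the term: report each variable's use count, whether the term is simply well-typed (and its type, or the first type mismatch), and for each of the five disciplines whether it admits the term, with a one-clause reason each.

use counts: c: 1; a (λ-bound): 2; e (λ-bound): 0; d (λ-bound): 0
use order (left to right): a, c, a
typing: the term checks, with type A → A
ordered ✗ (needs contraction — a ×2; needs weakening: e, d unused)
linear ✗ (needs contraction — a ×2; needs weakening: e, d unused)
affine ✗ (needs contraction — a ×2)
relevant ✗ (needs weakening: e, d unused)
unrestricted ✓ (typability at A → A is all that's needed)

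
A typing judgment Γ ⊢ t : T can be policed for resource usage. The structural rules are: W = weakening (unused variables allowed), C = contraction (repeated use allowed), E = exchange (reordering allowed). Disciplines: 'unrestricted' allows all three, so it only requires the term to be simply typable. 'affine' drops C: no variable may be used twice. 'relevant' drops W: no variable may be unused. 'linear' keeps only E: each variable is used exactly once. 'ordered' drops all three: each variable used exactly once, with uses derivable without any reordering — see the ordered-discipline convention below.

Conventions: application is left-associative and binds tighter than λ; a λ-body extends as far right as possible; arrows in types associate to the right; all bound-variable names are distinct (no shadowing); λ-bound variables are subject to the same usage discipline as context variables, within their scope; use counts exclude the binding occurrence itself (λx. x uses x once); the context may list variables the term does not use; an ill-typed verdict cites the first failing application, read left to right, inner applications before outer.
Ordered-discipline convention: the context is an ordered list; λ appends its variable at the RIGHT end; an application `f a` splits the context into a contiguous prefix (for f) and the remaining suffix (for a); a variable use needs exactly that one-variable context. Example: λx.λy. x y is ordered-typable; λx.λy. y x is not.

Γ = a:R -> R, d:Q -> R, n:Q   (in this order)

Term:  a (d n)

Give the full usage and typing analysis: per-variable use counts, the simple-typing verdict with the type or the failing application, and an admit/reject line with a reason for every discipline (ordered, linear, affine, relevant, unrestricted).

counts: a: 1×; d: 1×; n: 1×
left-to-right use order: a, d, n
typing: the term checks, with type R
ordered: ✓ — a, d, n once each; derivable with no W/C/E
linear: ✓ — single use per variable (a, d, n)
affine: ✓ — at most one use each (a, d, n)
relevant: ✓ — a, d, n: all used, weakening unneeded
unrestricted: ✓ — simply typable at R; W, C, E all held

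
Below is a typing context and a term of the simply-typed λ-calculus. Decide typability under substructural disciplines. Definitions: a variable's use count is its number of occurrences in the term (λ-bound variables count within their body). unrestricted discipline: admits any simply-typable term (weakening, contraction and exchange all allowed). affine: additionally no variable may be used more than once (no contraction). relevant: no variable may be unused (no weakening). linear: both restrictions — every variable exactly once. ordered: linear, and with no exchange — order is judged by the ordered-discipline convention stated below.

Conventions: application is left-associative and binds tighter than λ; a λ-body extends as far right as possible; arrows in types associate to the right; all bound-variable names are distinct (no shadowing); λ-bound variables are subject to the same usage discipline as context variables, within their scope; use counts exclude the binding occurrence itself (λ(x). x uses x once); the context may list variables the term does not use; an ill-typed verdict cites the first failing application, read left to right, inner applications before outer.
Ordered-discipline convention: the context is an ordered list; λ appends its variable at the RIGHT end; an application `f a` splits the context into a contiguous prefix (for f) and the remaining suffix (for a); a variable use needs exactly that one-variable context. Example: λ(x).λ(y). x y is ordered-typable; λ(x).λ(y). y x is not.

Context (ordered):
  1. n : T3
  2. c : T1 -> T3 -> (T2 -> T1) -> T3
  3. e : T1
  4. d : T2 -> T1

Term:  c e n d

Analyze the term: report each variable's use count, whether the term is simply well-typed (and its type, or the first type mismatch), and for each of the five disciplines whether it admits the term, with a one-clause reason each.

usage: n ×1; c ×1; e ×1; d ×1
use order (left to right): c, e, n, d
typing: well-typed at T3
ordered: ✗ — no ordered split (uses run c, e, n, d)
linear: ✓ — n, c, e, d: one use apiece
affine: ✓ — at most one use each (n, c, e, d)
relevant: ✓ — at least one use each (n, c, e, d)
unrestricted: ✓ — simply typable at T3; W, C, E all held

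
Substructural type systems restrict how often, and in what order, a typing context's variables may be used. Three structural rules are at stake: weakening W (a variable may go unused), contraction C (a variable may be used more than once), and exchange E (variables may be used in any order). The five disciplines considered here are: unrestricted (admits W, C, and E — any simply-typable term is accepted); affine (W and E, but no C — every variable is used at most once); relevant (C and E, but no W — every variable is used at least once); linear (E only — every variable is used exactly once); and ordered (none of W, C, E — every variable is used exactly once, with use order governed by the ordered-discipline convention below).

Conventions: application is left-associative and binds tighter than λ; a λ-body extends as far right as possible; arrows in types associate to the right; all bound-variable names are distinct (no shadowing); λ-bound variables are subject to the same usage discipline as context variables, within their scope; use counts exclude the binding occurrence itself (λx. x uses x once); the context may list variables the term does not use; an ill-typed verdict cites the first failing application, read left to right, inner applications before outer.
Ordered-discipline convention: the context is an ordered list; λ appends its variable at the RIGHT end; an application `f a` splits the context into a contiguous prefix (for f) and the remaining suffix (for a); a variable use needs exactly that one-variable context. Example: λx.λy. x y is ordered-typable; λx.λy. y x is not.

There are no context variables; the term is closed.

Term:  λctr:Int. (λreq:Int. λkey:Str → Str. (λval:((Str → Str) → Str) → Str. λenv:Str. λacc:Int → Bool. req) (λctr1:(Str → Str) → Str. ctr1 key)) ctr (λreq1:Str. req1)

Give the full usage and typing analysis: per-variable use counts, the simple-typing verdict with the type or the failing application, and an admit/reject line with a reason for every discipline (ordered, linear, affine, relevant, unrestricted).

counts: ctr (bound): 1×, req (bound): 1×, key (bound): 1×, val (bound): 0×, env (bound): 0×, acc (bound): 0×, ctr1 (bound): 1×, req1 (bound): 1×
use order (left to right): req, ctr1, key, ctr, req1
typing: well-typed at Int → Str → (Int → Bool) → Int
ordered ✗ (needs weakening: val, env, acc unused)
linear ✗ (needs weakening: val, env, acc unused)
affine ✓ (at most one use each (ctr, req, key, val, env, acc, ctr1, req1))
relevant ✗ (needs weakening: val, env, acc unused)
unrestricted ✓ (typability at Int → Str → (Int → Bool) → Int is all that's needed)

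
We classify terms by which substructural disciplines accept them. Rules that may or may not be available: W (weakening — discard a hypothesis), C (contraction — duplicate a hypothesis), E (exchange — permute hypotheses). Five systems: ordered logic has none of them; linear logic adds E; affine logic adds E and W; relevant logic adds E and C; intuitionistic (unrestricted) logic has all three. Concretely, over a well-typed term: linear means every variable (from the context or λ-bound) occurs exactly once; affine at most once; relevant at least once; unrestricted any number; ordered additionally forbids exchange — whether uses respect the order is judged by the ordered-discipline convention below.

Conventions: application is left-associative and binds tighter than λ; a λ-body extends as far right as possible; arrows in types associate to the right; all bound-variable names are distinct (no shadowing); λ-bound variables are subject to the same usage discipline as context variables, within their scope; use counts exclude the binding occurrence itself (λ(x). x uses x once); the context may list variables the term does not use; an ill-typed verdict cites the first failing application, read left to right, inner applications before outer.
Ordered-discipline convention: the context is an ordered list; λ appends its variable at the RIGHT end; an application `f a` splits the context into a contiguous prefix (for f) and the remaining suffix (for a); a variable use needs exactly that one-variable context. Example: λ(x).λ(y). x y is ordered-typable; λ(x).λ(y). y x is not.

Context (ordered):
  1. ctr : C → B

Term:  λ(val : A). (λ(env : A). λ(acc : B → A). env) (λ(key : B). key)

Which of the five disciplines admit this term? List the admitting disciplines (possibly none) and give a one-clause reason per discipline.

admitted by: none
use counts: ctr ×0, val [bound] ×0, env [bound] ×1, acc [bound] ×0, key [bound] ×1
uses in reading order: env, key
typing: ill-typed: a function awaiting A gets B → B
ordered ✗ (not simply typable)
linear ✗ (fails simple typing)
affine ✗ (a type mismatch blocks all five)
relevant ✗ (the type mismatch rejects it)
unrestricted ✗ (not simply typable)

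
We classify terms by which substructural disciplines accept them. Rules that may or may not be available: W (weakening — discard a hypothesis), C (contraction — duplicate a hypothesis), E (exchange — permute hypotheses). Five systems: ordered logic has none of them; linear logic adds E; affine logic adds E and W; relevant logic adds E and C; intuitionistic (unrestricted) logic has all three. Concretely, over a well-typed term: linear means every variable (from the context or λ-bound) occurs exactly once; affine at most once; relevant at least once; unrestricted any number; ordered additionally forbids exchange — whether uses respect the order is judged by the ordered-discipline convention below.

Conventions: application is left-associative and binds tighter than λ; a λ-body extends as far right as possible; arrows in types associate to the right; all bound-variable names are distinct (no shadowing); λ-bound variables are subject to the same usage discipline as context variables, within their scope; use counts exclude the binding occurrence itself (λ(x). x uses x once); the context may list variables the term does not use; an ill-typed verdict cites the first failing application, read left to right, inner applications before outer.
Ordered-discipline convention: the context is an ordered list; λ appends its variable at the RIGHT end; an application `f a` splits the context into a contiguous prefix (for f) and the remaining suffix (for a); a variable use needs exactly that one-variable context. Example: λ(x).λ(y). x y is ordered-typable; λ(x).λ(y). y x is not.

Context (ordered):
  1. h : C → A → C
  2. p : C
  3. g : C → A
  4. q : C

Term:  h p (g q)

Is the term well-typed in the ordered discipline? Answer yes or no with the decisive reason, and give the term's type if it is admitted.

yes — h, p, g, q: once each, no exchange needed; term : C
variable uses: h ×1, p ×1, g ×1, q ×1
order of uses: h, p, g, q
typing: well-typed at C
all disciplines: ordered ✓ | linear ✓ | affine ✓ | relevant ✓ | unrestricted ✓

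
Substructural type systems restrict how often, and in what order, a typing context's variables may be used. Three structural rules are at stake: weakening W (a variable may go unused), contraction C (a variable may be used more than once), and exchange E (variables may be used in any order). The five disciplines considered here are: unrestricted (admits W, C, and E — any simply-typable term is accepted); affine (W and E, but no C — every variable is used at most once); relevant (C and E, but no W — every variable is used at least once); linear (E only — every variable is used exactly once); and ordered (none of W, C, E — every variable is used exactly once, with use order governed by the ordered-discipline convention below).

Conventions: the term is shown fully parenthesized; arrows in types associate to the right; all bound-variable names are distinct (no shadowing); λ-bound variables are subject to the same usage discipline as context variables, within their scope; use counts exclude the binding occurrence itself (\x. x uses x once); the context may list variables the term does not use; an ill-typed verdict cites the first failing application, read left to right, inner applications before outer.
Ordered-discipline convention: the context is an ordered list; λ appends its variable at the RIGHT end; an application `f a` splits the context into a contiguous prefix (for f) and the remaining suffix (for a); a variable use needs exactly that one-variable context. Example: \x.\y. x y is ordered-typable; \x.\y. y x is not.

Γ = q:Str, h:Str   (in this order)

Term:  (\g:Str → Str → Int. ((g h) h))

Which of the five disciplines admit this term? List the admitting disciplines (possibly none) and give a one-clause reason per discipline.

accepted by: unrestricted
usage: q: 0, h: 2, g (λ-bound): 1
order of uses: g, h, h
typing: well-typed — term : (Str → Str → Int) → Int
ordered ✗ (needs contraction — h ×2; q left unused)
linear ✗ (needs contraction — h ×2; q left unused)
affine ✗ (needs contraction — h ×2)
relevant ✗ (q left unused)
unrestricted ✓ (typability at (Str → Str → Int) → Int is all that's needed)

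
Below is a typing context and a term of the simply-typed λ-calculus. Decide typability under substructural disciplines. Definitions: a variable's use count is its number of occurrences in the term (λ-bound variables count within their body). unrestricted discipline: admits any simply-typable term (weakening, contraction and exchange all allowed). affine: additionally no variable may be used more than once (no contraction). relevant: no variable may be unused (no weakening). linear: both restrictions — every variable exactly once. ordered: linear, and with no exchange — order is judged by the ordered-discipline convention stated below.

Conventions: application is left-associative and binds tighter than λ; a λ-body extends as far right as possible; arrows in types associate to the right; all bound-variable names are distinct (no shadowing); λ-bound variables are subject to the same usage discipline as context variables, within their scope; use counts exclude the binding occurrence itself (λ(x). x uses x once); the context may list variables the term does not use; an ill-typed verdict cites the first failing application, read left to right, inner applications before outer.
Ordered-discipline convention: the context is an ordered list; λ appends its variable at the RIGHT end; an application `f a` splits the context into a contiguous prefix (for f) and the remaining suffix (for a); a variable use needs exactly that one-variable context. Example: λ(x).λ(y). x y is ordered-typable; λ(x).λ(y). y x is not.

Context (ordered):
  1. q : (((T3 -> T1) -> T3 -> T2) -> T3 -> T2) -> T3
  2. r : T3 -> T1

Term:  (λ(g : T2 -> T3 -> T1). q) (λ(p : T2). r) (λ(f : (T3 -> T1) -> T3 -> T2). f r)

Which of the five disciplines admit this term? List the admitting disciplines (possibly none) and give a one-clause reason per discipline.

admitting disciplines: unrestricted
counts: q=1, r=2, g (bound)=0, p (bound)=0, f (bound)=1
use order (left to right): q, r, f, r
typing: well-typed — term : T3
ordered ✗ (r ×2 used more than once (contraction); needs weakening: g, p unused)
linear ✗ (r ×2 used more than once (contraction); needs weakening: g, p unused)
affine ✗ (r ×2 used more than once (contraction))
relevant ✗ (needs weakening: g, p unused)
unrestricted ✓ (typability at T3 is all that's needed)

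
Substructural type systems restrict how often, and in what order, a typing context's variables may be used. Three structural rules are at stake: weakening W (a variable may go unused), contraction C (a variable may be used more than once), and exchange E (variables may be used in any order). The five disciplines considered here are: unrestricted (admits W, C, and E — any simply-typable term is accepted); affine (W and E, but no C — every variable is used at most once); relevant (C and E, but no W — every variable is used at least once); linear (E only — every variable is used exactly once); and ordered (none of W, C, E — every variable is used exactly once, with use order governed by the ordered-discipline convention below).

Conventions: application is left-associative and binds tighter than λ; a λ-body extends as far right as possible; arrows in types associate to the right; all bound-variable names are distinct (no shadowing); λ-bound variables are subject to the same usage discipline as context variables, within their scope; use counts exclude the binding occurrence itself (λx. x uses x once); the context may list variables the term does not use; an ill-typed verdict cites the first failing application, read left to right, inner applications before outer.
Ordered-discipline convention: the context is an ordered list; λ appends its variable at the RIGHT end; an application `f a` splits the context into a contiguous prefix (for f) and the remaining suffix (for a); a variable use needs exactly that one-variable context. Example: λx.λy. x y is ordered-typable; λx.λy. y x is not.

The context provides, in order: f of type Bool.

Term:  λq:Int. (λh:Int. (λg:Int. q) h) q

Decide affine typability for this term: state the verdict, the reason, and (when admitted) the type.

no — uses contraction: q ×2
counts: f ×0; q (λ-bound) ×2; h (λ-bound) ×1; g (λ-bound) ×0
use order (left to right): q, h, q
typing: the term checks, with type Int -> Int
across the five disciplines: ordered ✗ · linear ✗ · affine ✗ · relevant ✗ · unrestricted ✓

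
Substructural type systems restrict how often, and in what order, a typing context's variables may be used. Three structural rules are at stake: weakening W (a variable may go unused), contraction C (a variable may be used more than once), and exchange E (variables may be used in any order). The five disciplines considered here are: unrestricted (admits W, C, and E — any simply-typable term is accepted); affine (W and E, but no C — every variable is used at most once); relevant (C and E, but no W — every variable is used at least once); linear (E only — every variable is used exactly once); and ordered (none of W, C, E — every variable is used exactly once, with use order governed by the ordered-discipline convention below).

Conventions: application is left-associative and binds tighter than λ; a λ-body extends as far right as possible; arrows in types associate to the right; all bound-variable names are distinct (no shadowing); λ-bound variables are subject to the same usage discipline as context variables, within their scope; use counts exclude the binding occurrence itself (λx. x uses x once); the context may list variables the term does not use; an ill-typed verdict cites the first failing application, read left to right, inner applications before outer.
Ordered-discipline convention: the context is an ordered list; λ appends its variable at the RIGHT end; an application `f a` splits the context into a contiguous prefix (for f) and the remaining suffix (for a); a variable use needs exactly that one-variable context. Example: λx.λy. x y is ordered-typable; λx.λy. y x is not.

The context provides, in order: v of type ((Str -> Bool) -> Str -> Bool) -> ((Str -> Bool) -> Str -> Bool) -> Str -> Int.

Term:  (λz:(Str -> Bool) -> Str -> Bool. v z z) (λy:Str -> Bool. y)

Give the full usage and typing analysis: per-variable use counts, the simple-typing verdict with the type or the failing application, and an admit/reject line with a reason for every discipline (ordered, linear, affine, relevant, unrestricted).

usage: v ×1, z (bound) ×2, y (bound) ×1
order of uses: v, z, z, y
typing: the term checks, with type Str -> Int
ordered: ✗ — uses contraction: z ×2
linear: ✗ — uses contraction: z ×2
affine: ✗ — uses contraction: z ×2
relevant: ✓ — none of v, z, y goes unused
unrestricted: ✓ — simply typable at Str -> Int; W, C, E all held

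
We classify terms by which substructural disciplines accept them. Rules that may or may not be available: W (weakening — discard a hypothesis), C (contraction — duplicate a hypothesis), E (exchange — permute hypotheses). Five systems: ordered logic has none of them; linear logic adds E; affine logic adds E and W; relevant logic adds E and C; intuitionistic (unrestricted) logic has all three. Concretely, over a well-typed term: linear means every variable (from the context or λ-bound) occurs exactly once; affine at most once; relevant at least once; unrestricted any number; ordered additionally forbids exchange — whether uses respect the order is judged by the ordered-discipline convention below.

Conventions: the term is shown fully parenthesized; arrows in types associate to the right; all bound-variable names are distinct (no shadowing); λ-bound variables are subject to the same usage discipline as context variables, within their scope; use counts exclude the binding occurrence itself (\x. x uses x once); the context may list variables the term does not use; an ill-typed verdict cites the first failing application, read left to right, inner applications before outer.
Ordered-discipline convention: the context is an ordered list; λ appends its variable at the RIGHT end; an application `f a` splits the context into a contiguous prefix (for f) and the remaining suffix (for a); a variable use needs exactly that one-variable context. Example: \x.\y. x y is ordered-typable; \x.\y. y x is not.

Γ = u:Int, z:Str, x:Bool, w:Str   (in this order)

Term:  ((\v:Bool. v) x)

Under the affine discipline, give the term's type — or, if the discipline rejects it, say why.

term : Bool
use counts: u: 0×; z: 0×; x: 1×; w: 0×; v [bound]: 1×
use order (left to right): v, x
typing: ✓ — Bool
per-discipline verdicts: ordered ✗ | linear ✗ | affine ✓ | relevant ✗ | unrestricted ✓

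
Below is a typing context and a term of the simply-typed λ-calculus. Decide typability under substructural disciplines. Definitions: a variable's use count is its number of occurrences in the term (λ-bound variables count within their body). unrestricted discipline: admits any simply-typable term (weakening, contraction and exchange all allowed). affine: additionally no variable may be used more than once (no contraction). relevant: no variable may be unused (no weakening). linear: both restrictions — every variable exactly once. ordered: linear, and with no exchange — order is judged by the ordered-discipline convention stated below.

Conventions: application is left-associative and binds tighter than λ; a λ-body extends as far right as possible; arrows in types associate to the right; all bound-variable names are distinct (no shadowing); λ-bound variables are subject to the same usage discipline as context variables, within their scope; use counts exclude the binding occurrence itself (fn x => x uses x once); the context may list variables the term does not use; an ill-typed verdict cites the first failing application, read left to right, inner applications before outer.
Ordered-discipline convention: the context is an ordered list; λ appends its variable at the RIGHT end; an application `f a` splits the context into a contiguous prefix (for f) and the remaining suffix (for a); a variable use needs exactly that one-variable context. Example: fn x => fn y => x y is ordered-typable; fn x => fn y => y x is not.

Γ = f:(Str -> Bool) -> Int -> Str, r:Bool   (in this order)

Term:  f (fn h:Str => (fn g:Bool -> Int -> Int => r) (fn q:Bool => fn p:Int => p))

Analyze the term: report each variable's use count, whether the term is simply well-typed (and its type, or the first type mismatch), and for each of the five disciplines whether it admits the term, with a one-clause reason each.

use counts: f: 1; r: 1; h [bound]: 0; g [bound]: 0; q [bound]: 0; p [bound]: 1
left-to-right use order: f, r, p
typing: well-typed at Int -> Str
ordered: ✗ — h, g, q left unused
linear: ✗ — h, g, q left unused
affine: ✓ — at most one use each (f, r, h, g, q, p)
relevant: ✗ — h, g, q left unused
unrestricted: ✓ — simply typable at Int -> Str; W, C, E all held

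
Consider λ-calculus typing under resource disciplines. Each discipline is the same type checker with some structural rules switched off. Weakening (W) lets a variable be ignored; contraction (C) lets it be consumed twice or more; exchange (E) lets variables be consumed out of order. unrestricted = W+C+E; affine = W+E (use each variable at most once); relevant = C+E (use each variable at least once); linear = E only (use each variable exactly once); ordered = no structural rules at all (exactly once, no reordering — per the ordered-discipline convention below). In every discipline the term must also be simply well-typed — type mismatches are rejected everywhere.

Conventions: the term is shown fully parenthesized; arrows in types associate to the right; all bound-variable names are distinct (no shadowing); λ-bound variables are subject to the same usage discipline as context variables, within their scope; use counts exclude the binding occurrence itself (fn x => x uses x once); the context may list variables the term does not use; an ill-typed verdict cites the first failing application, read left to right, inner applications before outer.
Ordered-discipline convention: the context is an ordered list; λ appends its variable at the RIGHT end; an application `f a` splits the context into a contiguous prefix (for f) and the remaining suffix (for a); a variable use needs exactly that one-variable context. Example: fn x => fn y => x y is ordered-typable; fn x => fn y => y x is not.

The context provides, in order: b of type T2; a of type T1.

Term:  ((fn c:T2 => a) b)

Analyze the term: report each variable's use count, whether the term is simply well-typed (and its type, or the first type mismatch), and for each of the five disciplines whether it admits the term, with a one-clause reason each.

counts: b: 1×, a: 1×, c [bound]: 0×
uses in reading order: a, b
typing: ✓ — T1
ordered ✗ (c never used (weakening))
linear ✗ (c never used (weakening))
affine ✓ (b, a, c: no repeats, contraction unneeded)
relevant ✗ (c never used (weakening))
unrestricted ✓ (typability at T1 is all that's needed)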